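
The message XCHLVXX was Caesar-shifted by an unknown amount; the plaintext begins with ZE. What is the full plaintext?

From the crib: X(23)−Z(25)=-2≡24, so the shift is 24.
Subtract 24 from each ciphertext letter:
X(23): 23−24=-1≡25 → Z
C(2): 2−24=-22≡4 → E
H(7): 7−24=-17≡9 → J
L(11): 11−24=-13≡13 → N
V(21): 21−24=-3≡23 → X
X(23): 23−24=-1≡25 → Z
X(23): 23−24=-1≡25 → Z

ZEJNXZZ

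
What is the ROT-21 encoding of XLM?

SGH

X(23): 23+21=44≡18 → S
L(11): 11+21=32≡6 → G
M(12): 12+21=33≡7 → H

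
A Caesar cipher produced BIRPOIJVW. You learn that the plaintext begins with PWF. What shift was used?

From the crib: B(1)−P(15)=-14≡12, so the shift is 12.

12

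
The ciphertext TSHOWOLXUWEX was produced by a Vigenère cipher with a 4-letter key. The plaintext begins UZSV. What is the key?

ZTPT

Subtract each crib letter from the matching ciphertext letter (mod 26):
T(19)−U(20)=-1≡25 → Z
S(18)−Z(25)=-7≡19 → T
H(7)−S(18)=-11≡15 → P
O(14)−V(21)=-7≡19 → T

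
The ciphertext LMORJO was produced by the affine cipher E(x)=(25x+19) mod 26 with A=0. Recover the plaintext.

The inverse of 25 mod 26 is 25, since 25·25=625≡1. Apply D(y)=25·(y−19) mod 26:
L(11): 25·(11−19)=-200≡8 → I
M(12): 25·(12−19)=-175≡7 → H
O(14): 25·(14−19)=-125≡5 → F
R(17): 25·(17−19)=-50≡2 → C
J(9): 25·(9−19)=-250≡10 → K
O(14): 25·(14−19)=-125≡5 → F

IHFCKF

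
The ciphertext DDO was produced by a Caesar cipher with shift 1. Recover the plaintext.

D(3): 3−1=2 → C
D(3): 3−1=2 → C
O(14): 14−1=13 → N

CCN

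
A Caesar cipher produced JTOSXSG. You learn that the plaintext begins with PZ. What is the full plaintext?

PZUYDYM

From the crib: J(9)−P(15)=-6≡20, so the shift is 20.
Subtract 20 from each ciphertext letter:
J(9): 9−20=-11≡15 → P
T(19): 19−20=-1≡25 → Z
O(14): 14−20=-6≡20 → U
S(18): 18−20=-2≡24 → Y
X(23): 23−20=3 → D
S(18): 18−20=-2≡24 → Y
G(6): 6−20=-14≡12 → M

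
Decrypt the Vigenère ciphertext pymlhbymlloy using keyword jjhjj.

Repeat the key across the ciphertext: jjhjjjjhjjjj
p(15)−j(9): 6 → g
y(24)−j(9): 15 → p
m(12)−h(7): 5 → f
l(11)−j(9): 2 → c
h(7)−j(9): -2≡24 → y
b(1)−j(9): -8≡18 → s
y(24)−j(9): 15 → p
m(12)−h(7): 5 → f
l(11)−j(9): 2 → c
l(11)−j(9): 2 → c
o(14)−j(9): 5 → f
y(24)−j(9): 15 → p

gpfcyspfccfp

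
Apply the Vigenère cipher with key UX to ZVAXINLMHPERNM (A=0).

Repeat the key across the message: UXUXUXUXUXUXUX
Z(25)+U(20): 45≡19 → T
V(21)+X(23): 44≡18 → S
A(0)+U(20): 20 → U
X(23)+X(23): 46≡20 → U
I(8)+U(20): 28≡2 → C
N(13)+X(23): 36≡10 → K
L(11)+U(20): 31≡5 → F
M(12)+X(23): 35≡9 → J
H(7)+U(20): 27≡1 → B
P(15)+X(23): 38≡12 → M
E(4)+U(20): 24 → Y
R(17)+X(23): 40≡14 → O
N(13)+U(20): 33≡7 → H
M(12)+X(23): 35≡9 → J

TSUUCKFJBMYOHJ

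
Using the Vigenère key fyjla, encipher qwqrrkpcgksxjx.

vuzcrpnlrkxvsi

Repeat the key across the message: fyjlafyjlafyjl
q(16)+f(5): 21 → v
w(22)+y(24): 46≡20 → u
q(16)+j(9): 25 → z
r(17)+l(11): 28≡2 → c
r(17)+a(0): 17 → r
k(10)+f(5): 15 → p
p(15)+y(24): 39≡13 → n
c(2)+j(9): 11 → l
g(6)+l(11): 17 → r
k(10)+a(0): 10 → k
s(18)+f(5): 23 → x
x(23)+y(24): 47≡21 → v
j(9)+j(9): 18 → s
x(23)+l(11): 34≡8 → i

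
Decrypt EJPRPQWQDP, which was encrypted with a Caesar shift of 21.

JOUWUVBVIU

E(4): 4−21=-17≡9 → J
J(9): 9−21=-12≡14 → O
P(15): 15−21=-6≡20 → U
R(17): 17−21=-4≡22 → W
P(15): 15−21=-6≡20 → U
Q(16): 16−21=-5≡21 → V
W(22): 22−21=1 → B
Q(16): 16−21=-5≡21 → V
D(3): 3−21=-18≡8 → I
P(15): 15−21=-6≡20 → U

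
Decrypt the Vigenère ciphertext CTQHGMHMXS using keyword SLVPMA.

Repeat the key across the ciphertext: SLVPMASLVP
C(2)−S(18): -16≡10 → K
T(19)−L(11): 8 → I
Q(16)−V(21): -5≡21 → V
H(7)−P(15): -8≡18 → S
G(6)−M(12): -6≡20 → U
M(12)−A(0): 12 → M
H(7)−S(18): -11≡15 → P
M(12)−L(11): 1 → B
X(23)−V(21): 2 → C
S(18)−P(15): 3 → D

KIVSUMPBCD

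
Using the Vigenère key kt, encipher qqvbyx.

ajfuiq

Repeat the key across the message: ktktkt
q(16)+k(10): 26≡0 → a
q(16)+t(19): 35≡9 → j
v(21)+k(10): 31≡5 → f
b(1)+t(19): 20 → u
y(24)+k(10): 34≡8 → i
x(23)+t(19): 42≡16 → q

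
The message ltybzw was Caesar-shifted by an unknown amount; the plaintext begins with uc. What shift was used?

From the crib: l(11)−u(20)=-9≡17, so the shift is 17.

17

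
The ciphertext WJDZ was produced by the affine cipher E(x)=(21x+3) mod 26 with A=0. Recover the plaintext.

REAG

The inverse of 21 mod 26 is 5, since 21·5=105≡1. Apply D(y)=5·(y−3) mod 26:
W(22): 5·(22−3)=95≡17 → R
J(9): 5·(9−3)=30≡4 → E
D(3): 5·(3−3)=0 → A
Z(25): 5·(25−3)=110≡6 → G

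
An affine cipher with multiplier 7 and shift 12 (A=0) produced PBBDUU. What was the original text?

TRRVQQ

The inverse of 7 mod 26 is 15, since 7·15=105≡1. Apply D(y)=15·(y−12) mod 26:
P(15): 15·(15−12)=45≡19 → T
B(1): 15·(1−12)=-165≡17 → R
B(1): 15·(1−12)=-165≡17 → R
D(3): 15·(3−12)=-135≡21 → V
U(20): 15·(20−12)=120≡16 → Q
U(20): 15·(20−12)=120≡16 → Q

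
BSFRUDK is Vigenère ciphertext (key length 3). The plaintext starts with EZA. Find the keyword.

XTF

Subtract each crib letter from the matching ciphertext letter (mod 26):
B(1)−E(4)=-3≡23 → X
S(18)−Z(25)=-7≡19 → T
F(5)−A(0)=5 → F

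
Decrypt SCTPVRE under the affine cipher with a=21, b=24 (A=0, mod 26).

The inverse of 21 mod 26 is 5, since 21·5=105≡1. Apply D(y)=5·(y−24) mod 26:
S(18): 5·(18−24)=-30≡22 → W
C(2): 5·(2−24)=-110≡20 → U
T(19): 5·(19−24)=-25≡1 → B
P(15): 5·(15−24)=-45≡7 → H
V(21): 5·(21−24)=-15≡11 → L
R(17): 5·(17−24)=-35≡17 → R
E(4): 5·(4−24)=-100≡4 → E

WUBHLRE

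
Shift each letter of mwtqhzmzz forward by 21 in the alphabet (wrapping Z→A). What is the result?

m(12): 12+21=33≡7 → h
w(22): 22+21=43≡17 → r
t(19): 19+21=40≡14 → o
q(16): 16+21=37≡11 → l
h(7): 7+21=28≡2 → c
z(25): 25+21=46≡20 → u
m(12): 12+21=33≡7 → h
z(25): 25+21=46≡20 → u
z(25): 25+21=46≡20 → u

hrolcuhuu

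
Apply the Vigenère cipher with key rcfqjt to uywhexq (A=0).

labxnqh

Repeat the key across the message: rcfqjtr
u(20)+r(17): 37≡11 → l
y(24)+c(2): 26≡0 → a
w(22)+f(5): 27≡1 → b
h(7)+q(16): 23 → x
e(4)+j(9): 13 → n
x(23)+t(19): 42≡16 → q
q(16)+r(17): 33≡7 → h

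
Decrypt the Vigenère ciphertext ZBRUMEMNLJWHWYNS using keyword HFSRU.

SWZDSXHVUPPCEHTL

Repeat the key across the ciphertext: HFSRUHFSRUHFSRUH
Z(25)−H(7): 18 → S
B(1)−F(5): -4≡22 → W
R(17)−S(18): -1≡25 → Z
U(20)−R(17): 3 → D
M(12)−U(20): -8≡18 → S
E(4)−H(7): -3≡23 → X
M(12)−F(5): 7 → H
N(13)−S(18): -5≡21 → V
L(11)−R(17): -6≡20 → U
J(9)−U(20): -11≡15 → P
W(22)−H(7): 15 → P
H(7)−F(5): 2 → C
W(22)−S(18): 4 → E
Y(24)−R(17): 7 → H
N(13)−U(20): -7≡19 → T
S(18)−H(7): 11 → L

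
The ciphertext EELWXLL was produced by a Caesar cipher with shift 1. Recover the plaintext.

E(4): 4−1=3 → D
E(4): 4−1=3 → D
L(11): 11−1=10 → K
W(22): 22−1=21 → V
X(23): 23−1=22 → W
L(11): 11−1=10 → K
L(11): 11−1=10 → K

DDKVWKK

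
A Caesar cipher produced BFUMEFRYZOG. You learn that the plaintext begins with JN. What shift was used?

18

From the crib: B(1)−J(9)=-8≡18, so the shift is 18.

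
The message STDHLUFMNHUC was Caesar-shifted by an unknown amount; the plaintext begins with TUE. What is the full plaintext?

TUEIMVGNOIVD

From the crib: S(18)−T(19)=-1≡25, so the shift is 25.
Subtract 25 from each ciphertext letter:
S(18): 18−25=-7≡19 → T
T(19): 19−25=-6≡20 → U
D(3): 3−25=-22≡4 → E
H(7): 7−25=-18≡8 → I
L(11): 11−25=-14≡12 → M
U(20): 20−25=-5≡21 → V
F(5): 5−25=-20≡6 → G
M(12): 12−25=-13≡13 → N
N(13): 13−25=-12≡14 → O
H(7): 7−25=-18≡8 → I
U(20): 20−25=-5≡21 → V
C(2): 2−25=-23≡3 → D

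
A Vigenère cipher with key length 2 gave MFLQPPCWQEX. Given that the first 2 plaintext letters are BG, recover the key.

LZ

Subtract each crib letter from the matching ciphertext letter (mod 26):
M(12)−B(1)=11 → L
F(5)−G(6)=-1≡25 → Z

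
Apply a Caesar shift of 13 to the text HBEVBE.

UORIOR

H(7): 7+13=20 → U
B(1): 1+13=14 → O
E(4): 4+13=17 → R
V(21): 21+13=34≡8 → I
B(1): 1+13=14 → O
E(4): 4+13=17 → R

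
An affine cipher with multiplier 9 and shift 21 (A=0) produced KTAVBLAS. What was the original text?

TUPASWPR

The inverse of 9 mod 26 is 3, since 9·3=27≡1. Apply D(y)=3·(y−21) mod 26:
K(10): 3·(10−21)=-33≡19 → T
T(19): 3·(19−21)=-6≡20 → U
A(0): 3·(0−21)=-63≡15 → P
V(21): 3·(21−21)=0 → A
B(1): 3·(1−21)=-60≡18 → S
L(11): 3·(11−21)=-30≡22 → W
A(0): 3·(0−21)=-63≡15 → P
S(18): 3·(18−21)=-9≡17 → R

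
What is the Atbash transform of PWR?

KDI

P(15) → K(10)
W(22) → D(3)
R(17) → I(8)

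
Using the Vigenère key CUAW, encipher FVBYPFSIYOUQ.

Repeat the key across the message: CUAWCUAWCUAW
F(5)+C(2): 7 → H
V(21)+U(20): 41≡15 → P
B(1)+A(0): 1 → B
Y(24)+W(22): 46≡20 → U
P(15)+C(2): 17 → R
F(5)+U(20): 25 → Z
S(18)+A(0): 18 → S
I(8)+W(22): 30≡4 → E
Y(24)+C(2): 26≡0 → A
O(14)+U(20): 34≡8 → I
U(20)+A(0): 20 → U
Q(16)+W(22): 38≡12 → M

HPBURZSEAIUM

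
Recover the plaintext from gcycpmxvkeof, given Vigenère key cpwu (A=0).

Repeat the key across the ciphertext: cpwucpwucpwu
g(6)−c(2): 4 → e
c(2)−p(15): -13≡13 → n
y(24)−w(22): 2 → c
c(2)−u(20): -18≡8 → i
p(15)−c(2): 13 → n
m(12)−p(15): -3≡23 → x
x(23)−w(22): 1 → b
v(21)−u(20): 1 → b
k(10)−c(2): 8 → i
e(4)−p(15): -11≡15 → p
o(14)−w(22): -8≡18 → s
f(5)−u(20): -15≡11 → l

encinxbbipsl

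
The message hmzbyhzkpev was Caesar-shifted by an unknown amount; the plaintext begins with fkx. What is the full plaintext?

fkxzwfxinct

From the crib: h(7)−f(5)=2, so the shift is 2.
Subtract 2 from each ciphertext letter:
h(7): 7−2=5 → f
m(12): 12−2=10 → k
z(25): 25−2=23 → x
b(1): 1−2=-1≡25 → z
y(24): 24−2=22 → w
h(7): 7−2=5 → f
z(25): 25−2=23 → x
k(10): 10−2=8 → i
p(15): 15−2=13 → n
e(4): 4−2=2 → c
v(21): 21−2=19 → t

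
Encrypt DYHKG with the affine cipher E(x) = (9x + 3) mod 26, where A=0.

ELOPF

D(3): 9·3+3=30≡4 → E
Y(24): 9·24+3=219≡11 → L
H(7): 9·7+3=66≡14 → O
K(10): 9·10+3=93≡15 → P
G(6): 9·6+3=57≡5 → F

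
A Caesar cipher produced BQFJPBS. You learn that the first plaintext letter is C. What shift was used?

25

From the crib: B(1)−C(2)=-1≡25, so the shift is 25.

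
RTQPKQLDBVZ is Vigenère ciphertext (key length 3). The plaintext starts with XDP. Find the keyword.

Subtract each crib letter from the matching ciphertext letter (mod 26):
R(17)−X(23)=-6≡20 → U
T(19)−D(3)=16 → Q
Q(16)−P(15)=1 → B

UQB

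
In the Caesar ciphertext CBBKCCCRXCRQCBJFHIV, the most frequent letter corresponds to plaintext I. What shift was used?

The most frequent ciphertext letter is C (appears 6 times).
C is position 2; I is position 8.
Shift = -6≡20.

20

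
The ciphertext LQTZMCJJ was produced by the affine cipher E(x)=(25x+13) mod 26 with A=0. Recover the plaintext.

The inverse of 25 mod 26 is 25, since 25·25=625≡1. Apply D(y)=25·(y−13) mod 26:
L(11): 25·(11−13)=-50≡2 → C
Q(16): 25·(16−13)=75≡23 → X
T(19): 25·(19−13)=150≡20 → U
Z(25): 25·(25−13)=300≡14 → O
M(12): 25·(12−13)=-25≡1 → B
C(2): 25·(2−13)=-275≡11 → L
J(9): 25·(9−13)=-100≡4 → E
J(9): 25·(9−13)=-100≡4 → E

CXUOBLEE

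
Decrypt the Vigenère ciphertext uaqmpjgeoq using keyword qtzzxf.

ehrnseqlpr

Repeat the key across the ciphertext: qtzzxfqtzz
u(20)−q(16): 4 → e
a(0)−t(19): -19≡7 → h
q(16)−z(25): -9≡17 → r
m(12)−z(25): -13≡13 → n
p(15)−x(23): -8≡18 → s
j(9)−f(5): 4 → e
g(6)−q(16): -10≡16 → q
e(4)−t(19): -15≡11 → l
o(14)−z(25): -11≡15 → p
q(16)−z(25): -9≡17 → r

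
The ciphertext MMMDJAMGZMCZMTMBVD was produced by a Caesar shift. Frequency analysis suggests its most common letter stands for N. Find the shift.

The most frequent ciphertext letter is M (appears 7 times).
M is position 12; N is position 13.
Shift = -1≡25.

25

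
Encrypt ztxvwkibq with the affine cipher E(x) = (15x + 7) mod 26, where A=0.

sgokzbxwn

z(25): 15·25+7=382≡18 → s
t(19): 15·19+7=292≡6 → g
x(23): 15·23+7=352≡14 → o
v(21): 15·21+7=322≡10 → k
w(22): 15·22+7=337≡25 → z
k(10): 15·10+7=157≡1 → b
i(8): 15·8+7=127≡23 → x
b(1): 15·1+7=22 → w
q(16): 15·16+7=247≡13 → n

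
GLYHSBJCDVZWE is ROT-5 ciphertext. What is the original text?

G(6): 6−5=1 → B
L(11): 11−5=6 → G
Y(24): 24−5=19 → T
H(7): 7−5=2 → C
S(18): 18−5=13 → N
B(1): 1−5=-4≡22 → W
J(9): 9−5=4 → E
C(2): 2−5=-3≡23 → X
D(3): 3−5=-2≡24 → Y
V(21): 21−5=16 → Q
Z(25): 25−5=20 → U
W(22): 22−5=17 → R
E(4): 4−5=-1≡25 → Z

BGTCNWEXYQURZ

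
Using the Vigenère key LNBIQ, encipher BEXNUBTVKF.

MRYVKMGWSV

Repeat the key across the message: LNBIQLNBIQ
B(1)+L(11): 12 → M
E(4)+N(13): 17 → R
X(23)+B(1): 24 → Y
N(13)+I(8): 21 → V
U(20)+Q(16): 36≡10 → K
B(1)+L(11): 12 → M
T(19)+N(13): 32≡6 → G
V(21)+B(1): 22 → W
K(10)+I(8): 18 → S
F(5)+Q(16): 21 → V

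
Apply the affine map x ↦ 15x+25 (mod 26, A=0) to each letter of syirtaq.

jvpuyzf

s(18): 15·18+25=295≡9 → j
y(24): 15·24+25=385≡21 → v
i(8): 15·8+25=145≡15 → p
r(17): 15·17+25=280≡20 → u
t(19): 15·19+25=310≡24 → y
a(0): 15·0+25=25 → z
q(16): 15·16+25=265≡5 → f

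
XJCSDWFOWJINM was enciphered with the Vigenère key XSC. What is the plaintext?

Repeat the key across the ciphertext: XSCXSCXSCXSCX
X(23)−X(23): 0 → A
J(9)−S(18): -9≡17 → R
C(2)−C(2): 0 → A
S(18)−X(23): -5≡21 → V
D(3)−S(18): -15≡11 → L
W(22)−C(2): 20 → U
F(5)−X(23): -18≡8 → I
O(14)−S(18): -4≡22 → W
W(22)−C(2): 20 → U
J(9)−X(23): -14≡12 → M
I(8)−S(18): -10≡16 → Q
N(13)−C(2): 11 → L
M(12)−X(23): -11≡15 → P

ARAVLUIWUMQLP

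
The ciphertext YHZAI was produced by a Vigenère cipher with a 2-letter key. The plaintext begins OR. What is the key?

KQ

Subtract each crib letter from the matching ciphertext letter (mod 26):
Y(24)−O(14)=10 → K
H(7)−R(17)=-10≡16 → Q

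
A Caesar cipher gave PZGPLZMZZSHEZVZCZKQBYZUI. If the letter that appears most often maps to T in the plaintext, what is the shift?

6

The most frequent ciphertext letter is Z (appears 8 times).
Z is position 25; T is position 19.
Shift = 6.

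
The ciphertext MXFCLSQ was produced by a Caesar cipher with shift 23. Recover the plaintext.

PAIFOVT

M(12): 12−23=-11≡15 → P
X(23): 23−23=0 → A
F(5): 5−23=-18≡8 → I
C(2): 2−23=-21≡5 → F
L(11): 11−23=-12≡14 → O
S(18): 18−23=-5≡21 → V
Q(16): 16−23=-7≡19 → T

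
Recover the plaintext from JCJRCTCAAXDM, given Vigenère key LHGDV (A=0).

Repeat the key across the ciphertext: LHGDVLHGDVLH
J(9)−L(11): -2≡24 → Y
C(2)−H(7): -5≡21 → V
J(9)−G(6): 3 → D
R(17)−D(3): 14 → O
C(2)−V(21): -19≡7 → H
T(19)−L(11): 8 → I
C(2)−H(7): -5≡21 → V
A(0)−G(6): -6≡20 → U
A(0)−D(3): -3≡23 → X
X(23)−V(21): 2 → C
D(3)−L(11): -8≡18 → S
M(12)−H(7): 5 → F

YVDOHIVUXCSF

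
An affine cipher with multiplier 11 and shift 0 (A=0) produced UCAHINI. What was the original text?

QMADWNW

The inverse of 11 mod 26 is 19, since 11·19=209≡1. Apply D(y)=19·(y−0) mod 26:
U(20): 19·(20−0)=380≡16 → Q
C(2): 19·(2−0)=38≡12 → M
A(0): 19·(0−0)=0 → A
H(7): 19·(7−0)=133≡3 → D
I(8): 19·(8−0)=152≡22 → W
N(13): 19·(13−0)=247≡13 → N
I(8): 19·(8−0)=152≡22 → W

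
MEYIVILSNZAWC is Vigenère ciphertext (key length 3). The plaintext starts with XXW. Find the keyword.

Subtract each crib letter from the matching ciphertext letter (mod 26):
M(12)−X(23)=-11≡15 → P
E(4)−X(23)=-19≡7 → H
Y(24)−W(22)=2 → C

PHC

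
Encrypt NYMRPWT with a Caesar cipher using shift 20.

N(13): 13+20=33≡7 → H
Y(24): 24+20=44≡18 → S
M(12): 12+20=32≡6 → G
R(17): 17+20=37≡11 → L
P(15): 15+20=35≡9 → J
W(22): 22+20=42≡16 → Q
T(19): 19+20=39≡13 → N

HSGLJQN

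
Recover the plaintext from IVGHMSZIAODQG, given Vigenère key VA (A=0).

Repeat the key across the ciphertext: VAVAVAVAVAVAV
I(8)−V(21): -13≡13 → N
V(21)−A(0): 21 → V
G(6)−V(21): -15≡11 → L
H(7)−A(0): 7 → H
M(12)−V(21): -9≡17 → R
S(18)−A(0): 18 → S
Z(25)−V(21): 4 → E
I(8)−A(0): 8 → I
A(0)−V(21): -21≡5 → F
O(14)−A(0): 14 → O
D(3)−V(21): -18≡8 → I
Q(16)−A(0): 16 → Q
G(6)−V(21): -15≡11 → L

NVLHRSEIFOIQL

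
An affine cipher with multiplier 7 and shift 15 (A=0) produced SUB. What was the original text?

TXY

The inverse of 7 mod 26 is 15, since 7·15=105≡1. Apply D(y)=15·(y−15) mod 26:
S(18): 15·(18−15)=45≡19 → T
U(20): 15·(20−15)=75≡23 → X
B(1): 15·(1−15)=-210≡24 → Y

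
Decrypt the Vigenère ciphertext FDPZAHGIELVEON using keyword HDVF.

YAUUTELDXIAZHK

Repeat the key across the ciphertext: HDVFHDVFHDVFHD
F(5)−H(7): -2≡24 → Y
D(3)−D(3): 0 → A
P(15)−V(21): -6≡20 → U
Z(25)−F(5): 20 → U
A(0)−H(7): -7≡19 → T
H(7)−D(3): 4 → E
G(6)−V(21): -15≡11 → L
I(8)−F(5): 3 → D
E(4)−H(7): -3≡23 → X
L(11)−D(3): 8 → I
V(21)−V(21): 0 → A
E(4)−F(5): -1≡25 → Z
O(14)−H(7): 7 → H
N(13)−D(3): 10 → K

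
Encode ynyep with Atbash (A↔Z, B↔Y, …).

y(24) → b(1)
n(13) → m(12)
y(24) → b(1)
e(4) → v(21)
p(15) → k(10)

bmbvk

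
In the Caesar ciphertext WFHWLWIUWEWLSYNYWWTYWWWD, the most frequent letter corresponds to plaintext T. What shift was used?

3

The most frequent ciphertext letter is W (appears 10 times).
W is position 22; T is position 19.
Shift = 3.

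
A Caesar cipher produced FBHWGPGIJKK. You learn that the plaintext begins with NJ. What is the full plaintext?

From the crib: F(5)−N(13)=-8≡18, so the shift is 18.
Subtract 18 from each ciphertext letter:
F(5): 5−18=-13≡13 → N
B(1): 1−18=-17≡9 → J
H(7): 7−18=-11≡15 → P
W(22): 22−18=4 → E
G(6): 6−18=-12≡14 → O
P(15): 15−18=-3≡23 → X
G(6): 6−18=-12≡14 → O
I(8): 8−18=-10≡16 → Q
J(9): 9−18=-9≡17 → R
K(10): 10−18=-8≡18 → S
K(10): 10−18=-8≡18 → S

NJPEOXOQRSS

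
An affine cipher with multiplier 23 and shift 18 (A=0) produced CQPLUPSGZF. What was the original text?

OSBLIBAEPN

The inverse of 23 mod 26 is 17, since 23·17=391≡1. Apply D(y)=17·(y−18) mod 26:
C(2): 17·(2−18)=-272≡14 → O
Q(16): 17·(16−18)=-34≡18 → S
P(15): 17·(15−18)=-51≡1 → B
L(11): 17·(11−18)=-119≡11 → L
U(20): 17·(20−18)=34≡8 → I
P(15): 17·(15−18)=-51≡1 → B
S(18): 17·(18−18)=0 → A
G(6): 17·(6−18)=-204≡4 → E
Z(25): 17·(25−18)=119≡15 → P
F(5): 17·(5−18)=-221≡13 → N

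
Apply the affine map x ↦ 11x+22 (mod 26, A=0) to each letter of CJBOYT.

C(2): 11·2+22=44≡18 → S
J(9): 11·9+22=121≡17 → R
B(1): 11·1+22=33≡7 → H
O(14): 11·14+22=176≡20 → U
Y(24): 11·24+22=286≡0 → A
T(19): 11·19+22=231≡23 → X

SRHUAX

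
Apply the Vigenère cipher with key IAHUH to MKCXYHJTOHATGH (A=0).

Repeat the key across the message: IAHUHIAHUHIAHU
M(12)+I(8): 20 → U
K(10)+A(0): 10 → K
C(2)+H(7): 9 → J
X(23)+U(20): 43≡17 → R
Y(24)+H(7): 31≡5 → F
H(7)+I(8): 15 → P
J(9)+A(0): 9 → J
T(19)+H(7): 26≡0 → A
O(14)+U(20): 34≡8 → I
H(7)+H(7): 14 → O
A(0)+I(8): 8 → I
T(19)+A(0): 19 → T
G(6)+H(7): 13 → N
H(7)+U(20): 27≡1 → B

UKJRFPJAIOITNB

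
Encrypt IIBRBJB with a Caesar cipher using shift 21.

I(8): 8+21=29≡3 → D
I(8): 8+21=29≡3 → D
B(1): 1+21=22 → W
R(17): 17+21=38≡12 → M
B(1): 1+21=22 → W
J(9): 9+21=30≡4 → E
B(1): 1+21=22 → W

DDWMWEW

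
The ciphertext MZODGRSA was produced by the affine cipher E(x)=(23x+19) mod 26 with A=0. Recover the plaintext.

LYTONSJP

The inverse of 23 mod 26 is 17, since 23·17=391≡1. Apply D(y)=17·(y−19) mod 26:
M(12): 17·(12−19)=-119≡11 → L
Z(25): 17·(25−19)=102≡24 → Y
O(14): 17·(14−19)=-85≡19 → T
D(3): 17·(3−19)=-272≡14 → O
G(6): 17·(6−19)=-221≡13 → N
R(17): 17·(17−19)=-34≡18 → S
S(18): 17·(18−19)=-17≡9 → J
A(0): 17·(0−19)=-323≡15 → P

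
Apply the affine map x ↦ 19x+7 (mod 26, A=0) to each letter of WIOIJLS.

JDNDWIL

W(22): 19·22+7=425≡9 → J
I(8): 19·8+7=159≡3 → D
O(14): 19·14+7=273≡13 → N
I(8): 19·8+7=159≡3 → D
J(9): 19·9+7=178≡22 → W
L(11): 19·11+7=216≡8 → I
S(18): 19·18+7=349≡11 → L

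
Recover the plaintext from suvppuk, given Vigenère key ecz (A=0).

oswlnvg

Repeat the key across the ciphertext: eczecze
s(18)−e(4): 14 → o
u(20)−c(2): 18 → s
v(21)−z(25): -4≡22 → w
p(15)−e(4): 11 → l
p(15)−c(2): 13 → n
u(20)−z(25): -5≡21 → v
k(10)−e(4): 6 → g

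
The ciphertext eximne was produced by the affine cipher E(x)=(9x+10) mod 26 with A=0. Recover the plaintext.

The inverse of 9 mod 26 is 3, since 9·3=27≡1. Apply D(y)=3·(y−10) mod 26:
e(4): 3·(4−10)=-18≡8 → i
x(23): 3·(23−10)=39≡13 → n
i(8): 3·(8−10)=-6≡20 → u
m(12): 3·(12−10)=6 → g
n(13): 3·(13−10)=9 → j
e(4): 3·(4−10)=-18≡8 → i

inugji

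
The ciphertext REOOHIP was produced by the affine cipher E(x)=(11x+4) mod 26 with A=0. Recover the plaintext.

NAIIFYB

The inverse of 11 mod 26 is 19, since 11·19=209≡1. Apply D(y)=19·(y−4) mod 26:
R(17): 19·(17−4)=247≡13 → N
E(4): 19·(4−4)=0 → A
O(14): 19·(14−4)=190≡8 → I
O(14): 19·(14−4)=190≡8 → I
H(7): 19·(7−4)=57≡5 → F
I(8): 19·(8−4)=76≡24 → Y
P(15): 19·(15−4)=209≡1 → B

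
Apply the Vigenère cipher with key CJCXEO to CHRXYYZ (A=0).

Repeat the key across the message: CJCXEOC
C(2)+C(2): 4 → E
H(7)+J(9): 16 → Q
R(17)+C(2): 19 → T
X(23)+X(23): 46≡20 → U
Y(24)+E(4): 28≡2 → C
Y(24)+O(14): 38≡12 → M
Z(25)+C(2): 27≡1 → B

EQTUCMB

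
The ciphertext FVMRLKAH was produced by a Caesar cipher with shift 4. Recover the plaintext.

F(5): 5−4=1 → B
V(21): 21−4=17 → R
M(12): 12−4=8 → I
R(17): 17−4=13 → N
L(11): 11−4=7 → H
K(10): 10−4=6 → G
A(0): 0−4=-4≡22 → W
H(7): 7−4=3 → D

BRINHGWD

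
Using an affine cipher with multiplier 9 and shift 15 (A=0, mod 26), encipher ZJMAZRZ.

GSTPGMG

Z(25): 9·25+15=240≡6 → G
J(9): 9·9+15=96≡18 → S
M(12): 9·12+15=123≡19 → T
A(0): 9·0+15=15 → P
Z(25): 9·25+15=240≡6 → G
R(17): 9·17+15=168≡12 → M
Z(25): 9·25+15=240≡6 → G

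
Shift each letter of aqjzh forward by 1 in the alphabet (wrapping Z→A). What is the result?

brkai

a(0): 0+1=1 → b
q(16): 16+1=17 → r
j(9): 9+1=10 → k
z(25): 25+1=26≡0 → a
h(7): 7+1=8 → i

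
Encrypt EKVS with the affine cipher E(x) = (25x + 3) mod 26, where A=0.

E(4): 25·4+3=103≡25 → Z
K(10): 25·10+3=253≡19 → T
V(21): 25·21+3=528≡8 → I
S(18): 25·18+3=453≡11 → L

ZTIL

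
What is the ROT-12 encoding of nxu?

zjg

n(13): 13+12=25 → z
x(23): 23+12=35≡9 → j
u(20): 20+12=32≡6 → g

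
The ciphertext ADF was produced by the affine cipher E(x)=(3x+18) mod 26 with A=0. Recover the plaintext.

The inverse of 3 mod 26 is 9, since 3·9=27≡1. Apply D(y)=9·(y−18) mod 26:
A(0): 9·(0−18)=-162≡20 → U
D(3): 9·(3−18)=-135≡21 → V
F(5): 9·(5−18)=-117≡13 → N

UVN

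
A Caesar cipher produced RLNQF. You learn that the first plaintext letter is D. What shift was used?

14

From the crib: R(17)−D(3)=14, so the shift is 14.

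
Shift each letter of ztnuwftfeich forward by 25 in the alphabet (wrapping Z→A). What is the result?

ysmtvesedhbg

z(25): 25+25=50≡24 → y
t(19): 19+25=44≡18 → s
n(13): 13+25=38≡12 → m
u(20): 20+25=45≡19 → t
w(22): 22+25=47≡21 → v
f(5): 5+25=30≡4 → e
t(19): 19+25=44≡18 → s
f(5): 5+25=30≡4 → e
e(4): 4+25=29≡3 → d
i(8): 8+25=33≡7 → h
c(2): 2+25=27≡1 → b
h(7): 7+25=32≡6 → g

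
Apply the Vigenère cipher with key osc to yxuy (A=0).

Repeat the key across the message: osco
y(24)+o(14): 38≡12 → m
x(23)+s(18): 41≡15 → p
u(20)+c(2): 22 → w
y(24)+o(14): 38≡12 → m

mpwm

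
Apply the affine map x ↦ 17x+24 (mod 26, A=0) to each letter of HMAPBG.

H(7): 17·7+24=143≡13 → N
M(12): 17·12+24=228≡20 → U
A(0): 17·0+24=24 → Y
P(15): 17·15+24=279≡19 → T
B(1): 17·1+24=41≡15 → P
G(6): 17·6+24=126≡22 → W

NUYTPW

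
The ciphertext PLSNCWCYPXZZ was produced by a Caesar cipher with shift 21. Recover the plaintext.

P(15): 15−21=-6≡20 → U
L(11): 11−21=-10≡16 → Q
S(18): 18−21=-3≡23 → X
N(13): 13−21=-8≡18 → S
C(2): 2−21=-19≡7 → H
W(22): 22−21=1 → B
C(2): 2−21=-19≡7 → H
Y(24): 24−21=3 → D
P(15): 15−21=-6≡20 → U
X(23): 23−21=2 → C
Z(25): 25−21=4 → E
Z(25): 25−21=4 → E

UQXSHBHDUCEE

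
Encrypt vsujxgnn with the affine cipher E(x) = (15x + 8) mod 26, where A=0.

v(21): 15·21+8=323≡11 → l
s(18): 15·18+8=278≡18 → s
u(20): 15·20+8=308≡22 → w
j(9): 15·9+8=143≡13 → n
x(23): 15·23+8=353≡15 → p
g(6): 15·6+8=98≡20 → u
n(13): 15·13+8=203≡21 → v
n(13): 15·13+8=203≡21 → v

lswnpuvv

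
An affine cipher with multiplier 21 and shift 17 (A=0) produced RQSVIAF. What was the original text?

The inverse of 21 mod 26 is 5, since 21·5=105≡1. Apply D(y)=5·(y−17) mod 26:
R(17): 5·(17−17)=0 → A
Q(16): 5·(16−17)=-5≡21 → V
S(18): 5·(18−17)=5 → F
V(21): 5·(21−17)=20 → U
I(8): 5·(8−17)=-45≡7 → H
A(0): 5·(0−17)=-85≡19 → T
F(5): 5·(5−17)=-60≡18 → S

AVFUHTS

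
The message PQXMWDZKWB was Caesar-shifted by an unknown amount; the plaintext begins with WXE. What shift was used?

From the crib: P(15)−W(22)=-7≡19, so the shift is 19.

19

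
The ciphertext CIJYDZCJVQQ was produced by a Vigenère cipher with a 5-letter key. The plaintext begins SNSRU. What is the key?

KVRHJ

Subtract each crib letter from the matching ciphertext letter (mod 26):
C(2)−S(18)=-16≡10 → K
I(8)−N(13)=-5≡21 → V
J(9)−S(18)=-9≡17 → R
Y(24)−R(17)=7 → H
D(3)−U(20)=-17≡9 → J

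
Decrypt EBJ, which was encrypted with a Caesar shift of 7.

XUC

E(4): 4−7=-3≡23 → X
B(1): 1−7=-6≡20 → U
J(9): 9−7=2 → C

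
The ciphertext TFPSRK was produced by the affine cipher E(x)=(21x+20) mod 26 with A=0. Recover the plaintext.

The inverse of 21 mod 26 is 5, since 21·5=105≡1. Apply D(y)=5·(y−20) mod 26:
T(19): 5·(19−20)=-5≡21 → V
F(5): 5·(5−20)=-75≡3 → D
P(15): 5·(15−20)=-25≡1 → B
S(18): 5·(18−20)=-10≡16 → Q
R(17): 5·(17−20)=-15≡11 → L
K(10): 5·(10−20)=-50≡2 → C

VDBQLC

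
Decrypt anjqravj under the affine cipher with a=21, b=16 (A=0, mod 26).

ylrafyzr

The inverse of 21 mod 26 is 5, since 21·5=105≡1. Apply D(y)=5·(y−16) mod 26:
a(0): 5·(0−16)=-80≡24 → y
n(13): 5·(13−16)=-15≡11 → l
j(9): 5·(9−16)=-35≡17 → r
q(16): 5·(16−16)=0 → a
r(17): 5·(17−16)=5 → f
a(0): 5·(0−16)=-80≡24 → y
v(21): 5·(21−16)=25 → z
j(9): 5·(9−16)=-35≡17 → r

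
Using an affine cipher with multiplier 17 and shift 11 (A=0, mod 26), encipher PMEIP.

GHBRG

P(15): 17·15+11=266≡6 → G
M(12): 17·12+11=215≡7 → H
E(4): 17·4+11=79≡1 → B
I(8): 17·8+11=147≡17 → R
P(15): 17·15+11=266≡6 → G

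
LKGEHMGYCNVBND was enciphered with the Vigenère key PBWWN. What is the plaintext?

WJKIUXFCGAGARH

Repeat the key across the ciphertext: PBWWNPBWWNPBWW
L(11)−P(15): -4≡22 → W
K(10)−B(1): 9 → J
G(6)−W(22): -16≡10 → K
E(4)−W(22): -18≡8 → I
H(7)−N(13): -6≡20 → U
M(12)−P(15): -3≡23 → X
G(6)−B(1): 5 → F
Y(24)−W(22): 2 → C
C(2)−W(22): -20≡6 → G
N(13)−N(13): 0 → A
V(21)−P(15): 6 → G
B(1)−B(1): 0 → A
N(13)−W(22): -9≡17 → R
D(3)−W(22): -19≡7 → H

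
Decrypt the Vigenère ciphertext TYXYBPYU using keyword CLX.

Repeat the key across the ciphertext: CLXCLXCL
T(19)−C(2): 17 → R
Y(24)−L(11): 13 → N
X(23)−X(23): 0 → A
Y(24)−C(2): 22 → W
B(1)−L(11): -10≡16 → Q
P(15)−X(23): -8≡18 → S
Y(24)−C(2): 22 → W
U(20)−L(11): 9 → J

RNAWQSWJ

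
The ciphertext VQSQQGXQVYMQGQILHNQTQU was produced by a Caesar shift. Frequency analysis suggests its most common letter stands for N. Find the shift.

The most frequent ciphertext letter is Q (appears 8 times).
Q is position 16; N is position 13.
Shift = 3.

3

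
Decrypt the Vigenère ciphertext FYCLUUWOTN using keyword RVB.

Repeat the key across the ciphertext: RVBRVBRVBR
F(5)−R(17): -12≡14 → O
Y(24)−V(21): 3 → D
C(2)−B(1): 1 → B
L(11)−R(17): -6≡20 → U
U(20)−V(21): -1≡25 → Z
U(20)−B(1): 19 → T
W(22)−R(17): 5 → F
O(14)−V(21): -7≡19 → T
T(19)−B(1): 18 → S
N(13)−R(17): -4≡22 → W

ODBUZTFTSW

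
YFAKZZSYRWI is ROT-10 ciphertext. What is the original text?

Y(24): 24−10=14 → O
F(5): 5−10=-5≡21 → V
A(0): 0−10=-10≡16 → Q
K(10): 10−10=0 → A
Z(25): 25−10=15 → P
Z(25): 25−10=15 → P
S(18): 18−10=8 → I
Y(24): 24−10=14 → O
R(17): 17−10=7 → H
W(22): 22−10=12 → M
I(8): 8−10=-2≡24 → Y

OVQAPPIOHMY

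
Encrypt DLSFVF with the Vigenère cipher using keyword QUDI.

TFVNLZ

Repeat the key across the message: QUDIQU
D(3)+Q(16): 19 → T
L(11)+U(20): 31≡5 → F
S(18)+D(3): 21 → V
F(5)+I(8): 13 → N
V(21)+Q(16): 37≡11 → L
F(5)+U(20): 25 → Z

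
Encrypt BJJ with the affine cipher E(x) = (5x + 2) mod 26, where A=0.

HVV

B(1): 5·1+2=7 → H
J(9): 5·9+2=47≡21 → V
J(9): 5·9+2=47≡21 → V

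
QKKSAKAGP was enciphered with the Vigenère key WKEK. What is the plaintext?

UAGIEAWWT

Repeat the key across the ciphertext: WKEKWKEKW
Q(16)−W(22): -6≡20 → U
K(10)−K(10): 0 → A
K(10)−E(4): 6 → G
S(18)−K(10): 8 → I
A(0)−W(22): -22≡4 → E
K(10)−K(10): 0 → A
A(0)−E(4): -4≡22 → W
G(6)−K(10): -4≡22 → W
P(15)−W(22): -7≡19 → T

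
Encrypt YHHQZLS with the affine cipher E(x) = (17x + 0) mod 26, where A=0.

Y(24): 17·24+0=408≡18 → S
H(7): 17·7+0=119≡15 → P
H(7): 17·7+0=119≡15 → P
Q(16): 17·16+0=272≡12 → M
Z(25): 17·25+0=425≡9 → J
L(11): 17·11+0=187≡5 → F
S(18): 17·18+0=306≡20 → U

SPPMJFU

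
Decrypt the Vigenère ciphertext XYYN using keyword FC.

Repeat the key across the ciphertext: FCFC
X(23)−F(5): 18 → S
Y(24)−C(2): 22 → W
Y(24)−F(5): 19 → T
N(13)−C(2): 11 → L

SWTL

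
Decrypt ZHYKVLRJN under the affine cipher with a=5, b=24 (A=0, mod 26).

VHASPNJXD

The inverse of 5 mod 26 is 21, since 5·21=105≡1. Apply D(y)=21·(y−24) mod 26:
Z(25): 21·(25−24)=21 → V
H(7): 21·(7−24)=-357≡7 → H
Y(24): 21·(24−24)=0 → A
K(10): 21·(10−24)=-294≡18 → S
V(21): 21·(21−24)=-63≡15 → P
L(11): 21·(11−24)=-273≡13 → N
R(17): 21·(17−24)=-147≡9 → J
J(9): 21·(9−24)=-315≡23 → X
N(13): 21·(13−24)=-231≡3 → D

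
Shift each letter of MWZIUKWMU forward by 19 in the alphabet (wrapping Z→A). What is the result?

M(12): 12+19=31≡5 → F
W(22): 22+19=41≡15 → P
Z(25): 25+19=44≡18 → S
I(8): 8+19=27≡1 → B
U(20): 20+19=39≡13 → N
K(10): 10+19=29≡3 → D
W(22): 22+19=41≡15 → P
M(12): 12+19=31≡5 → F
U(20): 20+19=39≡13 → N

FPSBNDPFN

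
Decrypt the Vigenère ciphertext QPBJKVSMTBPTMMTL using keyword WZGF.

UQVEOWMHXCJOQNNG

Repeat the key across the ciphertext: WZGFWZGFWZGFWZGF
Q(16)−W(22): -6≡20 → U
P(15)−Z(25): -10≡16 → Q
B(1)−G(6): -5≡21 → V
J(9)−F(5): 4 → E
K(10)−W(22): -12≡14 → O
V(21)−Z(25): -4≡22 → W
S(18)−G(6): 12 → M
M(12)−F(5): 7 → H
T(19)−W(22): -3≡23 → X
B(1)−Z(25): -24≡2 → C
P(15)−G(6): 9 → J
T(19)−F(5): 14 → O
M(12)−W(22): -10≡16 → Q
M(12)−Z(25): -13≡13 → N
T(19)−G(6): 13 → N
L(11)−F(5): 6 → G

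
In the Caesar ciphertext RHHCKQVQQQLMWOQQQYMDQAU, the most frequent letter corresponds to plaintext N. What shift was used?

The most frequent ciphertext letter is Q (appears 8 times).
Q is position 16; N is position 13.
Shift = 3.

3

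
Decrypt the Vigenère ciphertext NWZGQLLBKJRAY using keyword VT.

Repeat the key across the ciphertext: VTVTVTVTVTVTV
N(13)−V(21): -8≡18 → S
W(22)−T(19): 3 → D
Z(25)−V(21): 4 → E
G(6)−T(19): -13≡13 → N
Q(16)−V(21): -5≡21 → V
L(11)−T(19): -8≡18 → S
L(11)−V(21): -10≡16 → Q
B(1)−T(19): -18≡8 → I
K(10)−V(21): -11≡15 → P
J(9)−T(19): -10≡16 → Q
R(17)−V(21): -4≡22 → W
A(0)−T(19): -19≡7 → H
Y(24)−V(21): 3 → D

SDENVSQIPQWHD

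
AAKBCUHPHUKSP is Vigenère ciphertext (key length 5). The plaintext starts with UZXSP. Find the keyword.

Subtract each crib letter from the matching ciphertext letter (mod 26):
A(0)−U(20)=-20≡6 → G
A(0)−Z(25)=-25≡1 → B
K(10)−X(23)=-13≡13 → N
B(1)−S(18)=-17≡9 → J
C(2)−P(15)=-13≡13 → N

GBNJN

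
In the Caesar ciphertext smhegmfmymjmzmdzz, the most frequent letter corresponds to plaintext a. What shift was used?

The most frequent ciphertext letter is m (appears 6 times).
m is position 12; a is position 0.
Shift = 12.

12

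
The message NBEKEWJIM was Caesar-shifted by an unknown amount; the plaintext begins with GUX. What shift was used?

From the crib: N(13)−G(6)=7, so the shift is 7.

7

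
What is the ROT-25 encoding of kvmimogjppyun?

k(10): 10+25=35≡9 → j
v(21): 21+25=46≡20 → u
m(12): 12+25=37≡11 → l
i(8): 8+25=33≡7 → h
m(12): 12+25=37≡11 → l
o(14): 14+25=39≡13 → n
g(6): 6+25=31≡5 → f
j(9): 9+25=34≡8 → i
p(15): 15+25=40≡14 → o
p(15): 15+25=40≡14 → o
y(24): 24+25=49≡23 → x
u(20): 20+25=45≡19 → t
n(13): 13+25=38≡12 → m

julhlnfiooxtm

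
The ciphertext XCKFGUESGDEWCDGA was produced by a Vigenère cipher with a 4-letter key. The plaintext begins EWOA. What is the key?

Subtract each crib letter from the matching ciphertext letter (mod 26):
X(23)−E(4)=19 → T
C(2)−W(22)=-20≡6 → G
K(10)−O(14)=-4≡22 → W
F(5)−A(0)=5 → F

TGWF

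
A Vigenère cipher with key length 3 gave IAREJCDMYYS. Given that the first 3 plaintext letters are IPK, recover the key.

Subtract each crib letter from the matching ciphertext letter (mod 26):
I(8)−I(8)=0 → A
A(0)−P(15)=-15≡11 → L
R(17)−K(10)=7 → H

ALH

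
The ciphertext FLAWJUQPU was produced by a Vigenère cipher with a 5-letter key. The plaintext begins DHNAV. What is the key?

Subtract each crib letter from the matching ciphertext letter (mod 26):
F(5)−D(3)=2 → C
L(11)−H(7)=4 → E
A(0)−N(13)=-13≡13 → N
W(22)−A(0)=22 → W
J(9)−V(21)=-12≡14 → O

CENWO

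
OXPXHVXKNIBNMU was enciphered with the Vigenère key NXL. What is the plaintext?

BAEKKKKNCVECZX

Repeat the key across the ciphertext: NXLNXLNXLNXLNX
O(14)−N(13): 1 → B
X(23)−X(23): 0 → A
P(15)−L(11): 4 → E
X(23)−N(13): 10 → K
H(7)−X(23): -16≡10 → K
V(21)−L(11): 10 → K
X(23)−N(13): 10 → K
K(10)−X(23): -13≡13 → N
N(13)−L(11): 2 → C
I(8)−N(13): -5≡21 → V
B(1)−X(23): -22≡4 → E
N(13)−L(11): 2 → C
M(12)−N(13): -1≡25 → Z
U(20)−X(23): -3≡23 → X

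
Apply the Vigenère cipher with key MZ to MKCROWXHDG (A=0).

YJOQAVJGPF

Repeat the key across the message: MZMZMZMZMZ
M(12)+M(12): 24 → Y
K(10)+Z(25): 35≡9 → J
C(2)+M(12): 14 → O
R(17)+Z(25): 42≡16 → Q
O(14)+M(12): 26≡0 → A
W(22)+Z(25): 47≡21 → V
X(23)+M(12): 35≡9 → J
H(7)+Z(25): 32≡6 → G
D(3)+M(12): 15 → P
G(6)+Z(25): 31≡5 → F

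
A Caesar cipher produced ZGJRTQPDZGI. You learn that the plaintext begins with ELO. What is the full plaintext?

ELOWYVUIELN

From the crib: Z(25)−E(4)=21, so the shift is 21.
Subtract 21 from each ciphertext letter:
Z(25): 25−21=4 → E
G(6): 6−21=-15≡11 → L
J(9): 9−21=-12≡14 → O
R(17): 17−21=-4≡22 → W
T(19): 19−21=-2≡24 → Y
Q(16): 16−21=-5≡21 → V
P(15): 15−21=-6≡20 → U
D(3): 3−21=-18≡8 → I
Z(25): 25−21=4 → E
G(6): 6−21=-15≡11 → L
I(8): 8−21=-13≡13 → N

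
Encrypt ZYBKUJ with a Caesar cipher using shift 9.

IHKTDS

Z(25): 25+9=34≡8 → I
Y(24): 24+9=33≡7 → H
B(1): 1+9=10 → K
K(10): 10+9=19 → T
U(20): 20+9=29≡3 → D
J(9): 9+9=18 → S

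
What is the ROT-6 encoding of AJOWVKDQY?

A(0): 0+6=6 → G
J(9): 9+6=15 → P
O(14): 14+6=20 → U
W(22): 22+6=28≡2 → C
V(21): 21+6=27≡1 → B
K(10): 10+6=16 → Q
D(3): 3+6=9 → J
Q(16): 16+6=22 → W
Y(24): 24+6=30≡4 → E

GPUCBQJWE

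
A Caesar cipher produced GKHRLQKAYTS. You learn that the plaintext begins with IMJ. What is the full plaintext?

From the crib: G(6)−I(8)=-2≡24, so the shift is 24.
Subtract 24 from each ciphertext letter:
G(6): 6−24=-18≡8 → I
K(10): 10−24=-14≡12 → M
H(7): 7−24=-17≡9 → J
R(17): 17−24=-7≡19 → T
L(11): 11−24=-13≡13 → N
Q(16): 16−24=-8≡18 → S
K(10): 10−24=-14≡12 → M
A(0): 0−24=-24≡2 → C
Y(24): 24−24=0 → A
T(19): 19−24=-5≡21 → V
S(18): 18−24=-6≡20 → U

IMJTNSMCAVU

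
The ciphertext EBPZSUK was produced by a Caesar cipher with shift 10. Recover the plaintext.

E(4): 4−10=-6≡20 → U
B(1): 1−10=-9≡17 → R
P(15): 15−10=5 → F
Z(25): 25−10=15 → P
S(18): 18−10=8 → I
U(20): 20−10=10 → K
K(10): 10−10=0 → A

URFPIKA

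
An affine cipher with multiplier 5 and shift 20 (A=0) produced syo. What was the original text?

The inverse of 5 mod 26 is 21, since 5·21=105≡1. Apply D(y)=21·(y−20) mod 26:
s(18): 21·(18−20)=-42≡10 → k
y(24): 21·(24−20)=84≡6 → g
o(14): 21·(14−20)=-126≡4 → e

kge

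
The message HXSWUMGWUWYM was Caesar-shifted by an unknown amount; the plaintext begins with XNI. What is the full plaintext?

From the crib: H(7)−X(23)=-16≡10, so the shift is 10.
Subtract 10 from each ciphertext letter:
H(7): 7−10=-3≡23 → X
X(23): 23−10=13 → N
S(18): 18−10=8 → I
W(22): 22−10=12 → M
U(20): 20−10=10 → K
M(12): 12−10=2 → C
G(6): 6−10=-4≡22 → W
W(22): 22−10=12 → M
U(20): 20−10=10 → K
W(22): 22−10=12 → M
Y(24): 24−10=14 → O
M(12): 12−10=2 → C

XNIMKCWMKMOC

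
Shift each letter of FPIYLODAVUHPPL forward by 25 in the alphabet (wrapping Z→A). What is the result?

F(5): 5+25=30≡4 → E
P(15): 15+25=40≡14 → O
I(8): 8+25=33≡7 → H
Y(24): 24+25=49≡23 → X
L(11): 11+25=36≡10 → K
O(14): 14+25=39≡13 → N
D(3): 3+25=28≡2 → C
A(0): 0+25=25 → Z
V(21): 21+25=46≡20 → U
U(20): 20+25=45≡19 → T
H(7): 7+25=32≡6 → G
P(15): 15+25=40≡14 → O
P(15): 15+25=40≡14 → O
L(11): 11+25=36≡10 → K

EOHXKNCZUTGOOK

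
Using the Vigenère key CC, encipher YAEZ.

Repeat the key across the message: CCCC
Y(24)+C(2): 26≡0 → A
A(0)+C(2): 2 → C
E(4)+C(2): 6 → G
Z(25)+C(2): 27≡1 → B

ACGB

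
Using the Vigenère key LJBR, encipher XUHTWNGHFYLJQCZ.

Repeat the key across the message: LJBRLJBRLJBRLJB
X(23)+L(11): 34≡8 → I
U(20)+J(9): 29≡3 → D
H(7)+B(1): 8 → I
T(19)+R(17): 36≡10 → K
W(22)+L(11): 33≡7 → H
N(13)+J(9): 22 → W
G(6)+B(1): 7 → H
H(7)+R(17): 24 → Y
F(5)+L(11): 16 → Q
Y(24)+J(9): 33≡7 → H
L(11)+B(1): 12 → M
J(9)+R(17): 26≡0 → A
Q(16)+L(11): 27≡1 → B
C(2)+J(9): 11 → L
Z(25)+B(1): 26≡0 → A

IDIKHWHYQHMABLA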